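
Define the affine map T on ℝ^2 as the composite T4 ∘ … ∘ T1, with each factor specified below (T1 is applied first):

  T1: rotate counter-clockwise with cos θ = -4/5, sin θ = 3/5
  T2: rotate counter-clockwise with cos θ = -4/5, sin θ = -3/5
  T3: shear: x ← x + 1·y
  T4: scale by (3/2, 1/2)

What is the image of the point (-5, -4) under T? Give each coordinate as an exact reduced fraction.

T(p) = (-27/2, -2)

T1 rotate counter-clockwise with cos θ = -4/5, sin θ = 3/5: (-5, -4) → (32/5, 1/5)
T2 rotate counter-clockwise with cos θ = -4/5, sin θ = -3/5: (32/5, 1/5) → (-5, -4)
T3 shear: x ← x + 1·y: (-5, -4) → (-9, -4)
T4 scale by (3/2, 1/2): (-9, -4) → (-27/2, -2)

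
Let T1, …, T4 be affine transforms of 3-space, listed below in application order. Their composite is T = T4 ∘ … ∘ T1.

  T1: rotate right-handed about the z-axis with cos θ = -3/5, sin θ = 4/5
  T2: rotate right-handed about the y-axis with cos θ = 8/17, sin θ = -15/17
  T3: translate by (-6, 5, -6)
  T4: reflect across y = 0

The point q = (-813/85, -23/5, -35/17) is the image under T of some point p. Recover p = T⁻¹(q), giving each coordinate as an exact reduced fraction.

T1 = [-3/5 -4/5 0 0; 4/5 -3/5 0 0; 0 0 1 0; 0 0 0 1]
T2·T1 = [-24/85 -32/85 -15/17 0; 4/5 -3/5 0 0; -9/17 -12/17 8/17 0; 0 0 0 1]
T3·…·T1 = [-24/85 -32/85 -15/17 -6; 4/5 -3/5 0 5; -9/17 -12/17 8/17 -6; 0 0 0 1]
T4·…·T1 = [-24/85 -32/85 -15/17 -6; -4/5 3/5 0 -5; -9/17 -12/17 8/17 -6; 0 0 0 1]
det M = -1; M⁻¹ = [-24/85 -4/5 -9/17 -754/85; -32/85 3/5 -12/17 -297/85; -15/17 0 8/17 -42/17; 0 0 0 1]
M⁻¹ · (-813/85, -23/5, -35/17)ᵀ = (-7/5, -6/5, 5)ᵀ

p = (-7/5, -6/5, 5)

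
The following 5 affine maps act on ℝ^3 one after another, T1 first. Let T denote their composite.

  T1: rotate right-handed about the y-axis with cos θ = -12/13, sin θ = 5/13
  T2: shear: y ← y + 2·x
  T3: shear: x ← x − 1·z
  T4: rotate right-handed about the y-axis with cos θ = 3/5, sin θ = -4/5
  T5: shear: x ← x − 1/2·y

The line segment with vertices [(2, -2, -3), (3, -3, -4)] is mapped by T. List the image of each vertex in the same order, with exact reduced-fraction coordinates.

image vertices: (-3/5, -8, -14/5), (-43/130, -151/13, -257/65)

T1 rotate right-handed about the y-axis with cos θ = -12/13, sin θ = 5/13: (2, -2, -3) → (-3, -2, 2); (3, -3, -4) → (-56/13, -3, 33/13)
T2 shear: y ← y + 2·x: (-3, -2, 2) → (-3, -8, 2); (-56/13, -3, 33/13) → (-56/13, -151/13, 33/13)
T3 shear: x ← x − 1·z: (-3, -8, 2) → (-5, -8, 2); (-56/13, -151/13, 33/13) → (-89/13, -151/13, 33/13)
T4 rotate right-handed about the y-axis with cos θ = 3/5, sin θ = -4/5: (-5, -8, 2) → (-23/5, -8, -14/5); (-89/13, -151/13, 33/13) → (-399/65, -151/13, -257/65)
T5 shear: x ← x − 1/2·y: (-23/5, -8, -14/5) → (-3/5, -8, -14/5); (-399/65, -151/13, -257/65) → (-43/130, -151/13, -257/65)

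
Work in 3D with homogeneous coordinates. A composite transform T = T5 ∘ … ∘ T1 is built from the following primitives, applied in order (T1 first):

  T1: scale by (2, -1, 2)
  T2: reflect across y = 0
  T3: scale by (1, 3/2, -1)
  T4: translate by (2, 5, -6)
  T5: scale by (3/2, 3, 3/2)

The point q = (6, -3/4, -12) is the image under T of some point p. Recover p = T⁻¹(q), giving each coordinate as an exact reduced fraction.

p = (1, -7/2, 1)

T1 = [2 0 0 0; 0 -1 0 0; 0 0 2 0; 0 0 0 1]
T2·T1 = [2 0 0 0; 0 1 0 0; 0 0 2 0; 0 0 0 1]
T3·…·T1 = [2 0 0 0; 0 3/2 0 0; 0 0 -2 0; 0 0 0 1]
T4·…·T1 = [2 0 0 2; 0 3/2 0 5; 0 0 -2 -6; 0 0 0 1]
T5·…·T1 = [3 0 0 3; 0 9/2 0 15; 0 0 -3 -9; 0 0 0 1]
det M = -81/2; M⁻¹ = [1/3 0 0 -1; 0 2/9 0 -10/3; 0 0 -1/3 -3; 0 0 0 1]
M⁻¹ · (6, -3/4, -12)ᵀ = (1, -7/2, 1)ᵀ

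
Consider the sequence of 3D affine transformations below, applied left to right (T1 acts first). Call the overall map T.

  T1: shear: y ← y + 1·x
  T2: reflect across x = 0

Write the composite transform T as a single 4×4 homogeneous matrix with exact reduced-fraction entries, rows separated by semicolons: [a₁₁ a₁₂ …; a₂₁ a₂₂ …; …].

T = [-1 0 0 0; 1 1 0 0; 0 0 1 0; 0 0 0 1]

T1 = [1 0 0 0; 1 1 0 0; 0 0 1 0; 0 0 0 1]
T2·T1 = [-1 0 0 0; 1 1 0 0; 0 0 1 0; 0 0 0 1]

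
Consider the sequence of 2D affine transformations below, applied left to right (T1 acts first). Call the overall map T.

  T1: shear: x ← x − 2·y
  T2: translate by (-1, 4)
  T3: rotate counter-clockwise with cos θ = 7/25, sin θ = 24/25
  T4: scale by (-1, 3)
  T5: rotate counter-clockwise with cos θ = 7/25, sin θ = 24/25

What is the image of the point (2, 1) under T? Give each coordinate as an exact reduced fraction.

T1 shear: x ← x − 2·y: (2, 1) → (0, 1)
T2 translate by (-1, 4): (0, 1) → (-1, 5)
T3 rotate counter-clockwise with cos θ = 7/25, sin θ = 24/25: (-1, 5) → (-127/25, 11/25)
T4 scale by (-1, 3): (-127/25, 11/25) → (127/25, 33/25)
T5 rotate counter-clockwise with cos θ = 7/25, sin θ = 24/25: (127/25, 33/25) → (97/625, 3279/625)

T(p) = (97/625, 3279/625)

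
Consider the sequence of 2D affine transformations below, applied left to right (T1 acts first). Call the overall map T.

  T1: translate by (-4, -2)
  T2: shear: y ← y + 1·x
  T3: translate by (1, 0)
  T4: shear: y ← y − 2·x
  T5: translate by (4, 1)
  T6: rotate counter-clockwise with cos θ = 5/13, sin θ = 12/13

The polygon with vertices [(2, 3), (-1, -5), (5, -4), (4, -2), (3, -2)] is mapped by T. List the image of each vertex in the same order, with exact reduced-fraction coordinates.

T1 translate by (-4, -2): (2, 3) → (-2, 1); (-1, -5) → (-5, -7); (5, -4) → (1, -6); (4, -2) → (0, -4); (3, -2) → (-1, -4)
T2 shear: y ← y + 1·x: (-2, 1) → (-2, -1); (-5, -7) → (-5, -12); (1, -6) → (1, -5); (0, -4) → (0, -4); (-1, -4) → (-1, -5)
T3 translate by (1, 0): (-2, -1) → (-1, -1); (-5, -12) → (-4, -12); (1, -5) → (2, -5); (0, -4) → (1, -4); (-1, -5) → (0, -5)
T4 shear: y ← y − 2·x: (-1, -1) → (-1, 1); (-4, -12) → (-4, -4); (2, -5) → (2, -9); (1, -4) → (1, -6); (0, -5) → (0, -5)
T5 translate by (4, 1): (-1, 1) → (3, 2); (-4, -4) → (0, -3); (2, -9) → (6, -8); (1, -6) → (5, -5); (0, -5) → (4, -4)
T6 rotate counter-clockwise with cos θ = 5/13, sin θ = 12/13: (3, 2) → (-9/13, 46/13); (0, -3) → (36/13, -15/13); (6, -8) → (126/13, 32/13); (5, -5) → (85/13, 35/13); (4, -4) → (68/13, 28/13)

image vertices: (-9/13, 46/13), (36/13, -15/13), (126/13, 32/13), (85/13, 35/13), (68/13, 28/13)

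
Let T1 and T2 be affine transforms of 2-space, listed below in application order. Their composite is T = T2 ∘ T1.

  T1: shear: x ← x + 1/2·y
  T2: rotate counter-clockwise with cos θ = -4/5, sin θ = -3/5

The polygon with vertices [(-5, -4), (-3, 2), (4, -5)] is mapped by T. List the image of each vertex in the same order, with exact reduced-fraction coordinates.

T1 shear: x ← x + 1/2·y: (-5, -4) → (-7, -4); (-3, 2) → (-2, 2); (4, -5) → (3/2, -5)
T2 rotate counter-clockwise with cos θ = -4/5, sin θ = -3/5: (-7, -4) → (16/5, 37/5); (-2, 2) → (14/5, -2/5); (3/2, -5) → (-21/5, 31/10)

image vertices: (16/5, 37/5), (14/5, -2/5), (-21/5, 31/10)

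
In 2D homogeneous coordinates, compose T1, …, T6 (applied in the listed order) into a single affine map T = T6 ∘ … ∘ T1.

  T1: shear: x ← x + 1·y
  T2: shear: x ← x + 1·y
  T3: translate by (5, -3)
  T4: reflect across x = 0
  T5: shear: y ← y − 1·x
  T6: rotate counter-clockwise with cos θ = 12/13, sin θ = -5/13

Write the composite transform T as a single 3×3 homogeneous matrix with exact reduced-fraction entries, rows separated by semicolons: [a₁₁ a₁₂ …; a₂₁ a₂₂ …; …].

T = [-7/13 -9/13 -50/13; 17/13 46/13 49/13; 0 0 1]

T1 = [1 1 0; 0 1 0; 0 0 1]
T2·T1 = [1 2 0; 0 1 0; 0 0 1]
T3·…·T1 = [1 2 5; 0 1 -3; 0 0 1]
T4·…·T1 = [-1 -2 -5; 0 1 -3; 0 0 1]
T5·…·T1 = [-1 -2 -5; 1 3 2; 0 0 1]
T6·…·T1 = [-7/13 -9/13 -50/13; 17/13 46/13 49/13; 0 0 1]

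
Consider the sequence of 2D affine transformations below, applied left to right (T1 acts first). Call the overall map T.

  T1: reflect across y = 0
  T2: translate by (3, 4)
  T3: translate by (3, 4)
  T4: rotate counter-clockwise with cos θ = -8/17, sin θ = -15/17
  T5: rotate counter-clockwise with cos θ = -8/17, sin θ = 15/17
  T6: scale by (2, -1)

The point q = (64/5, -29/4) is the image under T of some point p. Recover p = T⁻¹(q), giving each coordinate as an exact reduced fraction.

p = (2/5, 3/4)

T1 = [1 0 0; 0 -1 0; 0 0 1]
T2·T1 = [1 0 3; 0 -1 4; 0 0 1]
T3·…·T1 = [1 0 6; 0 -1 8; 0 0 1]
T4·…·T1 = [-8/17 -15/17 72/17; -15/17 8/17 -154/17; 0 0 1]
T5·…·T1 = [1 0 6; 0 -1 8; 0 0 1]
T6·…·T1 = [2 0 12; 0 1 -8; 0 0 1]
det M = 2; M⁻¹ = [1/2 0 -6; 0 1 8; 0 0 1]
M⁻¹ · (64/5, -29/4)ᵀ = (2/5, 3/4)ᵀ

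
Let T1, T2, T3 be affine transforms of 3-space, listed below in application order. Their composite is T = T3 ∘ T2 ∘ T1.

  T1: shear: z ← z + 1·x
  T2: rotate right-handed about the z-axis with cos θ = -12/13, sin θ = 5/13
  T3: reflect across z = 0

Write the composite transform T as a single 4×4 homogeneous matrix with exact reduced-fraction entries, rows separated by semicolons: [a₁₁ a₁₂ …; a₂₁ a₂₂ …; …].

T1 = [1 0 0 0; 0 1 0 0; 1 0 1 0; 0 0 0 1]
T2·T1 = [-12/13 -5/13 0 0; 5/13 -12/13 0 0; 1 0 1 0; 0 0 0 1]
T3·…·T1 = [-12/13 -5/13 0 0; 5/13 -12/13 0 0; -1 0 -1 0; 0 0 0 1]

T = [-12/13 -5/13 0 0; 5/13 -12/13 0 0; -1 0 -1 0; 0 0 0 1]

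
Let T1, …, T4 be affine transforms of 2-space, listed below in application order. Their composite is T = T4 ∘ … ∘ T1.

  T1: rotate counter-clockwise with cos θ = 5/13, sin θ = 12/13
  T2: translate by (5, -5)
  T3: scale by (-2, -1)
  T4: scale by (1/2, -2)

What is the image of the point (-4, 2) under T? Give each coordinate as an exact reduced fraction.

T1 rotate counter-clockwise with cos θ = 5/13, sin θ = 12/13: (-4, 2) → (-44/13, -38/13)
T2 translate by (5, -5): (-44/13, -38/13) → (21/13, -103/13)
T3 scale by (-2, -1): (21/13, -103/13) → (-42/13, 103/13)
T4 scale by (1/2, -2): (-42/13, 103/13) → (-21/13, -206/13)

T(p) = (-21/13, -206/13)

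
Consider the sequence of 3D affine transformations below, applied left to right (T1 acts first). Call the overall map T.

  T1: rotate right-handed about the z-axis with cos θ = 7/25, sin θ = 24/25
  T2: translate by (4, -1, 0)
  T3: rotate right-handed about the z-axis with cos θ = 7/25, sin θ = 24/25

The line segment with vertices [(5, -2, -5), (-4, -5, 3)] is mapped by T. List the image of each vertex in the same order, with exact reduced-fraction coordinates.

image vertices: (-663/625, 4959/625, -5), (5088/625, 3516/625, 3)

T1 rotate right-handed about the z-axis with cos θ = 7/25, sin θ = 24/25: (5, -2, -5) → (83/25, 106/25, -5); (-4, -5, 3) → (92/25, -131/25, 3)
T2 translate by (4, -1, 0): (83/25, 106/25, -5) → (183/25, 81/25, -5); (92/25, -131/25, 3) → (192/25, -156/25, 3)
T3 rotate right-handed about the z-axis with cos θ = 7/25, sin θ = 24/25: (183/25, 81/25, -5) → (-663/625, 4959/625, -5); (192/25, -156/25, 3) → (5088/625, 3516/625, 3)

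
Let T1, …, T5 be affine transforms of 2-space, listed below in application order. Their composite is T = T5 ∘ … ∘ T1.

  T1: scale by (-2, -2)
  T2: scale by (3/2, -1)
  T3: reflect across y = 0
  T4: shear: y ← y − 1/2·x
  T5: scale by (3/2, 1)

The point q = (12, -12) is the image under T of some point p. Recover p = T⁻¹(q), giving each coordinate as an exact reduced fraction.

T1 = [-2 0 0; 0 -2 0; 0 0 1]
T2·T1 = [-3 0 0; 0 2 0; 0 0 1]
T3·…·T1 = [-3 0 0; 0 -2 0; 0 0 1]
T4·…·T1 = [-3 0 0; 3/2 -2 0; 0 0 1]
T5·…·T1 = [-9/2 0 0; 3/2 -2 0; 0 0 1]
det M = 9; M⁻¹ = [-2/9 0 0; -1/6 -1/2 0; 0 0 1]
M⁻¹ · (12, -12)ᵀ = (-8/3, 4)ᵀ

p = (-8/3, 4)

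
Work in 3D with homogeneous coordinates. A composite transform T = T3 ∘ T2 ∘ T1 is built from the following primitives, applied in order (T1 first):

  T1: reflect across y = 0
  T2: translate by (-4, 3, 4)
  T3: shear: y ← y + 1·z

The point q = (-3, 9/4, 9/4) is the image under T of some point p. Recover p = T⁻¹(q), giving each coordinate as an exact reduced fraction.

T1 = [1 0 0 0; 0 -1 0 0; 0 0 1 0; 0 0 0 1]
T2·T1 = [1 0 0 -4; 0 -1 0 3; 0 0 1 4; 0 0 0 1]
T3·…·T1 = [1 0 0 -4; 0 -1 1 7; 0 0 1 4; 0 0 0 1]
det M = -1; M⁻¹ = [1 0 0 4; 0 -1 1 3; 0 0 1 -4; 0 0 0 1]
M⁻¹ · (-3, 9/4, 9/4)ᵀ = (1, 3, -7/4)ᵀ

p = (1, 3, -7/4)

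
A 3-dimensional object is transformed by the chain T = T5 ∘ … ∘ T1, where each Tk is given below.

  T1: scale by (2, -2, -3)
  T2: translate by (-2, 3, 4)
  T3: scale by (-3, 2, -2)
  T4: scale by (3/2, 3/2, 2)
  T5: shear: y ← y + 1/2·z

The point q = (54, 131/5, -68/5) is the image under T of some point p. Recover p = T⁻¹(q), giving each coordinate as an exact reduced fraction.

p = (-5, -4, 1/5)

T1 = [2 0 0 0; 0 -2 0 0; 0 0 -3 0; 0 0 0 1]
T2·T1 = [2 0 0 -2; 0 -2 0 3; 0 0 -3 4; 0 0 0 1]
T3·…·T1 = [-6 0 0 6; 0 -4 0 6; 0 0 6 -8; 0 0 0 1]
T4·…·T1 = [-9 0 0 9; 0 -6 0 9; 0 0 12 -16; 0 0 0 1]
T5·…·T1 = [-9 0 0 9; 0 -6 6 1; 0 0 12 -16; 0 0 0 1]
det M = 648; M⁻¹ = [-1/9 0 0 1; 0 -1/6 1/12 3/2; 0 0 1/12 4/3; 0 0 0 1]
M⁻¹ · (54, 131/5, -68/5)ᵀ = (-5, -4, 1/5)ᵀ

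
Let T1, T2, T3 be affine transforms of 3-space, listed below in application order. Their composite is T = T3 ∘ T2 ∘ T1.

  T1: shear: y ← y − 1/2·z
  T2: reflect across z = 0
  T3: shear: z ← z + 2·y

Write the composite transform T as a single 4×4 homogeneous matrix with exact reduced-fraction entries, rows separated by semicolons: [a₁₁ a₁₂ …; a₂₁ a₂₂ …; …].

T1 = [1 0 0 0; 0 1 -1/2 0; 0 0 1 0; 0 0 0 1]
T2·T1 = [1 0 0 0; 0 1 -1/2 0; 0 0 -1 0; 0 0 0 1]
T3·…·T1 = [1 0 0 0; 0 1 -1/2 0; 0 2 -2 0; 0 0 0 1]

T = [1 0 0 0; 0 1 -1/2 0; 0 2 -2 0; 0 0 0 1]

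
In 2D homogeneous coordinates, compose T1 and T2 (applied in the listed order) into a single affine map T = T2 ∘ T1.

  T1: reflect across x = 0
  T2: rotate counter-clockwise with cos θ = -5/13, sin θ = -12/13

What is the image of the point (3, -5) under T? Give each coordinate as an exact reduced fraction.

T(p) = (-45/13, 61/13)

T1 reflect across x = 0: (3, -5) → (-3, -5)
T2 rotate counter-clockwise with cos θ = -5/13, sin θ = -12/13: (-3, -5) → (-45/13, 61/13)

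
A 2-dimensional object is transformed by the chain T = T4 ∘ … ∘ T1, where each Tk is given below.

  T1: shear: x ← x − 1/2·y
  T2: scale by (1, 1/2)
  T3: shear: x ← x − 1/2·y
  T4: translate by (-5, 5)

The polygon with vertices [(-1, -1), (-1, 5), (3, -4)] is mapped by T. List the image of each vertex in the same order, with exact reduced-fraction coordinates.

image vertices: (-21/4, 9/2), (-39/4, 15/2), (1, 3)

T1 shear: x ← x − 1/2·y: (-1, -1) → (-1/2, -1); (-1, 5) → (-7/2, 5); (3, -4) → (5, -4)
T2 scale by (1, 1/2): (-1/2, -1) → (-1/2, -1/2); (-7/2, 5) → (-7/2, 5/2); (5, -4) → (5, -2)
T3 shear: x ← x − 1/2·y: (-1/2, -1/2) → (-1/4, -1/2); (-7/2, 5/2) → (-19/4, 5/2); (5, -2) → (6, -2)
T4 translate by (-5, 5): (-1/4, -1/2) → (-21/4, 9/2); (-19/4, 5/2) → (-39/4, 15/2); (6, -2) → (1, 3)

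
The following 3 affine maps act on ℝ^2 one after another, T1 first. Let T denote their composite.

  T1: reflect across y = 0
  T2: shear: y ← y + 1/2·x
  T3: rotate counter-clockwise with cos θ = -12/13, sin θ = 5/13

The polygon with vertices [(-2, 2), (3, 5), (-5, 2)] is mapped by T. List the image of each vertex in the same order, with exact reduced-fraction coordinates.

image vertices: (3, 2), (-37/26, 57/13), (165/26, 29/13)

T1 reflect across y = 0: (-2, 2) → (-2, -2); (3, 5) → (3, -5); (-5, 2) → (-5, -2)
T2 shear: y ← y + 1/2·x: (-2, -2) → (-2, -3); (3, -5) → (3, -7/2); (-5, -2) → (-5, -9/2)
T3 rotate counter-clockwise with cos θ = -12/13, sin θ = 5/13: (-2, -3) → (3, 2); (3, -7/2) → (-37/26, 57/13); (-5, -9/2) → (165/26, 29/13)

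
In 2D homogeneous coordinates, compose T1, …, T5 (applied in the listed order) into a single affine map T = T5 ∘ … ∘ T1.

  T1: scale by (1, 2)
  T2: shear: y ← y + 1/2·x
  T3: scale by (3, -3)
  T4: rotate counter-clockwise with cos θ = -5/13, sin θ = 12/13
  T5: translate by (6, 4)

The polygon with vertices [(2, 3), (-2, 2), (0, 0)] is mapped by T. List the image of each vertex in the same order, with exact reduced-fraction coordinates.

T1 scale by (1, 2): (2, 3) → (2, 6); (-2, 2) → (-2, 4); (0, 0) → (0, 0)
T2 shear: y ← y + 1/2·x: (2, 6) → (2, 7); (-2, 4) → (-2, 3); (0, 0) → (0, 0)
T3 scale by (3, -3): (2, 7) → (6, -21); (-2, 3) → (-6, -9); (0, 0) → (0, 0)
T4 rotate counter-clockwise with cos θ = -5/13, sin θ = 12/13: (6, -21) → (222/13, 177/13); (-6, -9) → (138/13, -27/13); (0, 0) → (0, 0)
T5 translate by (6, 4): (222/13, 177/13) → (300/13, 229/13); (138/13, -27/13) → (216/13, 25/13); (0, 0) → (6, 4)

image vertices: (300/13, 229/13), (216/13, 25/13), (6, 4)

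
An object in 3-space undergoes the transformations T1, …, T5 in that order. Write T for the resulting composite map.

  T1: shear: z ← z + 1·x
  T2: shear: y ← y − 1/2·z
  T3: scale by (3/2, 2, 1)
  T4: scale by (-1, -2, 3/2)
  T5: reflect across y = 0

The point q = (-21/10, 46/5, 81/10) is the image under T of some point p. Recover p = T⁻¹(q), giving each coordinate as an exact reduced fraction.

p = (7/5, 5, 4)

T1 = [1 0 0 0; 0 1 0 0; 1 0 1 0; 0 0 0 1]
T2·T1 = [1 0 0 0; -1/2 1 -1/2 0; 1 0 1 0; 0 0 0 1]
T3·…·T1 = [3/2 0 0 0; -1 2 -1 0; 1 0 1 0; 0 0 0 1]
T4·…·T1 = [-3/2 0 0 0; 2 -4 2 0; 3/2 0 3/2 0; 0 0 0 1]
T5·…·T1 = [-3/2 0 0 0; -2 4 -2 0; 3/2 0 3/2 0; 0 0 0 1]
det M = -9; M⁻¹ = [-2/3 0 0 0; 0 1/4 1/3 0; 2/3 0 2/3 0; 0 0 0 1]
M⁻¹ · (-21/10, 46/5, 81/10)ᵀ = (7/5, 5, 4)ᵀ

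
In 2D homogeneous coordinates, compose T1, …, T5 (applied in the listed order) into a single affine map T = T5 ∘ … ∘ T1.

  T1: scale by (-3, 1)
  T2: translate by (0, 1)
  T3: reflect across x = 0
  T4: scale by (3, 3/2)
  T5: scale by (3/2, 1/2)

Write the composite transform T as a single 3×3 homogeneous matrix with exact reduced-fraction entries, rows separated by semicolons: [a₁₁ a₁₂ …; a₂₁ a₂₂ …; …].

T = [27/2 0 0; 0 3/4 3/4; 0 0 1]

T1 = [-3 0 0; 0 1 0; 0 0 1]
T2·T1 = [-3 0 0; 0 1 1; 0 0 1]
T3·…·T1 = [3 0 0; 0 1 1; 0 0 1]
T4·…·T1 = [9 0 0; 0 3/2 3/2; 0 0 1]
T5·…·T1 = [27/2 0 0; 0 3/4 3/4; 0 0 1]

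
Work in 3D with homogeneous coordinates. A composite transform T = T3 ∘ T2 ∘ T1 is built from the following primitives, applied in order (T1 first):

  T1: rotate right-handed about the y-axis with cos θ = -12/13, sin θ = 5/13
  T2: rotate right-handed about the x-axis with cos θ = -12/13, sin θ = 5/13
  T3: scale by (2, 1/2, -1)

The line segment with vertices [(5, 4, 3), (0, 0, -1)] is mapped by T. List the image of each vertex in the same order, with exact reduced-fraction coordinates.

T1 rotate right-handed about the y-axis with cos θ = -12/13, sin θ = 5/13: (5, 4, 3) → (-45/13, 4, -61/13); (0, 0, -1) → (-5/13, 0, 12/13)
T2 rotate right-handed about the x-axis with cos θ = -12/13, sin θ = 5/13: (-45/13, 4, -61/13) → (-45/13, -319/169, 992/169); (-5/13, 0, 12/13) → (-5/13, -60/169, -144/169)
T3 scale by (2, 1/2, -1): (-45/13, -319/169, 992/169) → (-90/13, -319/338, -992/169); (-5/13, -60/169, -144/169) → (-10/13, -30/169, 144/169)

image vertices: (-90/13, -319/338, -992/169), (-10/13, -30/169, 144/169)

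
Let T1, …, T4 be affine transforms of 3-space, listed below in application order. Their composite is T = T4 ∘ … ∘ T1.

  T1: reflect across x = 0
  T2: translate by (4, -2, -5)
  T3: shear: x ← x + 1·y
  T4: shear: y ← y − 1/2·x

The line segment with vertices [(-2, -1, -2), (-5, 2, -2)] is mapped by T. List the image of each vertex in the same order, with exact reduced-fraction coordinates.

image vertices: (3, -9/2, -7), (9, -9/2, -7)

T1 reflect across x = 0: (-2, -1, -2) → (2, -1, -2); (-5, 2, -2) → (5, 2, -2)
T2 translate by (4, -2, -5): (2, -1, -2) → (6, -3, -7); (5, 2, -2) → (9, 0, -7)
T3 shear: x ← x + 1·y: (6, -3, -7) → (3, -3, -7); (9, 0, -7) → (9, 0, -7)
T4 shear: y ← y − 1/2·x: (3, -3, -7) → (3, -9/2, -7); (9, 0, -7) → (9, -9/2, -7)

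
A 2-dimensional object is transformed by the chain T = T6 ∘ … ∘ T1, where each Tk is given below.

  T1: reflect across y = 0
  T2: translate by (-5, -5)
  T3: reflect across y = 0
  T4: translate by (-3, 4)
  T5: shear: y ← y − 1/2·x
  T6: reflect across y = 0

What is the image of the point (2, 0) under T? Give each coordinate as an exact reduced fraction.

T(p) = (-6, -12)

T1 reflect across y = 0: (2, 0) → (2, 0)
T2 translate by (-5, -5): (2, 0) → (-3, -5)
T3 reflect across y = 0: (-3, -5) → (-3, 5)
T4 translate by (-3, 4): (-3, 5) → (-6, 9)
T5 shear: y ← y − 1/2·x: (-6, 9) → (-6, 12)
T6 reflect across y = 0: (-6, 12) → (-6, -12)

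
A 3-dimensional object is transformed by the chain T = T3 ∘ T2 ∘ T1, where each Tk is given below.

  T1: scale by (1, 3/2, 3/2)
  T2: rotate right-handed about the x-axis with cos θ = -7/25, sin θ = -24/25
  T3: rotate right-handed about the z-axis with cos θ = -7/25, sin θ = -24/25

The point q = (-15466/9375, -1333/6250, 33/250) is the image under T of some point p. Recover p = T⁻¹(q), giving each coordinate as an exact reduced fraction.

p = (2/3, 1/5, -1)

T1 = [1 0 0 0; 0 3/2 0 0; 0 0 3/2 0; 0 0 0 1]
T2·T1 = [1 0 0 0; 0 -21/50 36/25 0; 0 -36/25 -21/50 0; 0 0 0 1]
T3·…·T1 = [-7/25 -252/625 864/625 0; -24/25 147/1250 -252/625 0; 0 -36/25 -21/50 0; 0 0 0 1]
det M = 9/4; M⁻¹ = [-7/25 -24/25 0 0; -112/625 98/1875 -16/25 0; 384/625 -112/625 -14/75 0; 0 0 0 1]
M⁻¹ · (-15466/9375, -1333/6250, 33/250)ᵀ = (2/3, 1/5, -1)ᵀ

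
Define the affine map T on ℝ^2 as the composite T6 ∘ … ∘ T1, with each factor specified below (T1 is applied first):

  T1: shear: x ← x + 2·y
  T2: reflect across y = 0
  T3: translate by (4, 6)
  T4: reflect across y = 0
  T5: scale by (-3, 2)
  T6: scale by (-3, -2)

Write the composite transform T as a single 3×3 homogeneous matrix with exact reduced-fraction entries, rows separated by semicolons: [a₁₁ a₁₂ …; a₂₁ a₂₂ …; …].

T1 = [1 2 0; 0 1 0; 0 0 1]
T2·T1 = [1 2 0; 0 -1 0; 0 0 1]
T3·…·T1 = [1 2 4; 0 -1 6; 0 0 1]
T4·…·T1 = [1 2 4; 0 1 -6; 0 0 1]
T5·…·T1 = [-3 -6 -12; 0 2 -12; 0 0 1]
T6·…·T1 = [9 18 36; 0 -4 24; 0 0 1]

T = [9 18 36; 0 -4 24; 0 0 1]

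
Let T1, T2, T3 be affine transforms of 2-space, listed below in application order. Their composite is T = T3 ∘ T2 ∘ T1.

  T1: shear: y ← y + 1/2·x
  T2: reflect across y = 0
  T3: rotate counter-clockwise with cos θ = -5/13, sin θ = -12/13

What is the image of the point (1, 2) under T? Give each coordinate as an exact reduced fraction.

T1 shear: y ← y + 1/2·x: (1, 2) → (1, 5/2)
T2 reflect across y = 0: (1, 5/2) → (1, -5/2)
T3 rotate counter-clockwise with cos θ = -5/13, sin θ = -12/13: (1, -5/2) → (-35/13, 1/26)

T(p) = (-35/13, 1/26)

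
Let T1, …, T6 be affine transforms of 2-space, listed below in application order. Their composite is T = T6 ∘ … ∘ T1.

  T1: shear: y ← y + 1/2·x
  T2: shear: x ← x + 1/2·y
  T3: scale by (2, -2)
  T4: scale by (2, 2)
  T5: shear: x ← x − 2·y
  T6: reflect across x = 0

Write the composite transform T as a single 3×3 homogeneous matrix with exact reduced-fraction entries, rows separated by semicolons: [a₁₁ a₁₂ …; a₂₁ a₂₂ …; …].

T1 = [1 0 0; 1/2 1 0; 0 0 1]
T2·T1 = [5/4 1/2 0; 1/2 1 0; 0 0 1]
T3·…·T1 = [5/2 1 0; -1 -2 0; 0 0 1]
T4·…·T1 = [5 2 0; -2 -4 0; 0 0 1]
T5·…·T1 = [9 10 0; -2 -4 0; 0 0 1]
T6·…·T1 = [-9 -10 0; -2 -4 0; 0 0 1]

T = [-9 -10 0; -2 -4 0; 0 0 1]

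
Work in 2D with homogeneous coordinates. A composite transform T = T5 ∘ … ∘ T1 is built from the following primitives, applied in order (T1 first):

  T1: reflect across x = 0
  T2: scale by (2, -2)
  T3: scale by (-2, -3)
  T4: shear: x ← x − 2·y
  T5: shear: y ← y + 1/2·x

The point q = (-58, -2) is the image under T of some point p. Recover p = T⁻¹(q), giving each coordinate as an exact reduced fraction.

T1 = [-1 0 0; 0 1 0; 0 0 1]
T2·T1 = [-2 0 0; 0 -2 0; 0 0 1]
T3·…·T1 = [4 0 0; 0 6 0; 0 0 1]
T4·…·T1 = [4 -12 0; 0 6 0; 0 0 1]
T5·…·T1 = [4 -12 0; 2 0 0; 0 0 1]
det M = 24; M⁻¹ = [0 1/2 0; -1/12 1/6 0; 0 0 1]
M⁻¹ · (-58, -2)ᵀ = (-1, 9/2)ᵀ

p = (-1, 9/2)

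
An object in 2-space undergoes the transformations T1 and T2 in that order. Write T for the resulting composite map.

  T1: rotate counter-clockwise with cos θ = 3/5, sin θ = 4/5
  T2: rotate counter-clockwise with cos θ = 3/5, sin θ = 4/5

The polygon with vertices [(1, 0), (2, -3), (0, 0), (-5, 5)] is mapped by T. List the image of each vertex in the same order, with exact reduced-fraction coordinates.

T1 rotate counter-clockwise with cos θ = 3/5, sin θ = 4/5: (1, 0) → (3/5, 4/5); (2, -3) → (18/5, -1/5); (0, 0) → (0, 0); (-5, 5) → (-7, -1)
T2 rotate counter-clockwise with cos θ = 3/5, sin θ = 4/5: (3/5, 4/5) → (-7/25, 24/25); (18/5, -1/5) → (58/25, 69/25); (0, 0) → (0, 0); (-7, -1) → (-17/5, -31/5)

image vertices: (-7/25, 24/25), (58/25, 69/25), (0, 0), (-17/5, -31/5)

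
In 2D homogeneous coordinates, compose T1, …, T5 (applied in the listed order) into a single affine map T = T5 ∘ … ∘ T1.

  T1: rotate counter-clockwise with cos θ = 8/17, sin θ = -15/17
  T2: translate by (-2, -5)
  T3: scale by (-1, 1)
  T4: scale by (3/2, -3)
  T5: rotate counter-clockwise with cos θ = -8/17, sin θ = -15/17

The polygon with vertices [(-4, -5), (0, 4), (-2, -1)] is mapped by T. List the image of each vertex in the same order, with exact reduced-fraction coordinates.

image vertices: (1233/289, -9465/578), (2697/289, -687/289), (2055/289, -5949/578)

T1 rotate counter-clockwise with cos θ = 8/17, sin θ = -15/17: (-4, -5) → (-107/17, 20/17); (0, 4) → (60/17, 32/17); (-2, -1) → (-31/17, 22/17)
T2 translate by (-2, -5): (-107/17, 20/17) → (-141/17, -65/17); (60/17, 32/17) → (26/17, -53/17); (-31/17, 22/17) → (-65/17, -63/17)
T3 scale by (-1, 1): (-141/17, -65/17) → (141/17, -65/17); (26/17, -53/17) → (-26/17, -53/17); (-65/17, -63/17) → (65/17, -63/17)
T4 scale by (3/2, -3): (141/17, -65/17) → (423/34, 195/17); (-26/17, -53/17) → (-39/17, 159/17); (65/17, -63/17) → (195/34, 189/17)
T5 rotate counter-clockwise with cos θ = -8/17, sin θ = -15/17: (423/34, 195/17) → (1233/289, -9465/578); (-39/17, 159/17) → (2697/289, -687/289); (195/34, 189/17) → (2055/289, -5949/578)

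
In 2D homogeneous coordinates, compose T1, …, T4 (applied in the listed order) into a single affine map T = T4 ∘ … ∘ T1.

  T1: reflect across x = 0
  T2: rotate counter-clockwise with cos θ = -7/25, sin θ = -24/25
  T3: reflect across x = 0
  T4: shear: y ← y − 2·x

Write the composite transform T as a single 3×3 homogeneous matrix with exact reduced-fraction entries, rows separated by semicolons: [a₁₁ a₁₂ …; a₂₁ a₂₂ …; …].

T1 = [-1 0 0; 0 1 0; 0 0 1]
T2·T1 = [7/25 24/25 0; 24/25 -7/25 0; 0 0 1]
T3·…·T1 = [-7/25 -24/25 0; 24/25 -7/25 0; 0 0 1]
T4·…·T1 = [-7/25 -24/25 0; 38/25 41/25 0; 0 0 1]

T = [-7/25 -24/25 0; 38/25 41/25 0; 0 0 1]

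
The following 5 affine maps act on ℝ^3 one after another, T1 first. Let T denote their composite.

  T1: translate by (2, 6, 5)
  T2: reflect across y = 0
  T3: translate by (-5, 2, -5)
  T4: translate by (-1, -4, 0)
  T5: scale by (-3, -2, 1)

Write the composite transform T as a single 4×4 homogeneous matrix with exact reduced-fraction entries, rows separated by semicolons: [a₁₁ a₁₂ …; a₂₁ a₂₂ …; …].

T1 = [1 0 0 2; 0 1 0 6; 0 0 1 5; 0 0 0 1]
T2·T1 = [1 0 0 2; 0 -1 0 -6; 0 0 1 5; 0 0 0 1]
T3·…·T1 = [1 0 0 -3; 0 -1 0 -4; 0 0 1 0; 0 0 0 1]
T4·…·T1 = [1 0 0 -4; 0 -1 0 -8; 0 0 1 0; 0 0 0 1]
T5·…·T1 = [-3 0 0 12; 0 2 0 16; 0 0 1 0; 0 0 0 1]

T = [-3 0 0 12; 0 2 0 16; 0 0 1 0; 0 0 0 1]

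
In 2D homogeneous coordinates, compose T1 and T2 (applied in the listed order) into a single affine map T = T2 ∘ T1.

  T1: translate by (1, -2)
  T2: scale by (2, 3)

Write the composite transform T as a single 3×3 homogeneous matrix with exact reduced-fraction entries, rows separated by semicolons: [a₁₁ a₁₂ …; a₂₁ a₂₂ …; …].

T = [2 0 2; 0 3 -6; 0 0 1]

T1 = [1 0 1; 0 1 -2; 0 0 1]
T2·T1 = [2 0 2; 0 3 -6; 0 0 1]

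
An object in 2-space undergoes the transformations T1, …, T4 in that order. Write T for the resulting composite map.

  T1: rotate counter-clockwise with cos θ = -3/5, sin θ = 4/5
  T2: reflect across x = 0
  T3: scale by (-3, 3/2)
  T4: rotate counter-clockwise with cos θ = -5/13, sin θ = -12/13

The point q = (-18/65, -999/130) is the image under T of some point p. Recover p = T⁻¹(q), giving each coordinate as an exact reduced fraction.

T1 = [-3/5 -4/5 0; 4/5 -3/5 0; 0 0 1]
T2·T1 = [3/5 4/5 0; 4/5 -3/5 0; 0 0 1]
T3·…·T1 = [-9/5 -12/5 0; 6/5 -9/10 0; 0 0 1]
T4·…·T1 = [9/5 6/65 0; 6/5 333/130 0; 0 0 1]
det M = 9/2; M⁻¹ = [37/65 -4/195 0; -4/15 2/5 0; 0 0 1]
M⁻¹ · (-18/65, -999/130)ᵀ = (0, -3)ᵀ

p = (0, -3)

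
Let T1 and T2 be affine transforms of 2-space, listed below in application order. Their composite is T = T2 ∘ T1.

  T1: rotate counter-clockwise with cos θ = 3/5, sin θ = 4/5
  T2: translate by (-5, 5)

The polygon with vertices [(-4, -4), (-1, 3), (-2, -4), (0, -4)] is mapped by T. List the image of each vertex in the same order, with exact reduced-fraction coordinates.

image vertices: (-21/5, -3/5), (-8, 6), (-3, 1), (-9/5, 13/5)

T1 rotate counter-clockwise with cos θ = 3/5, sin θ = 4/5: (-4, -4) → (4/5, -28/5); (-1, 3) → (-3, 1); (-2, -4) → (2, -4); (0, -4) → (16/5, -12/5)
T2 translate by (-5, 5): (4/5, -28/5) → (-21/5, -3/5); (-3, 1) → (-8, 6); (2, -4) → (-3, 1); (16/5, -12/5) → (-9/5, 13/5)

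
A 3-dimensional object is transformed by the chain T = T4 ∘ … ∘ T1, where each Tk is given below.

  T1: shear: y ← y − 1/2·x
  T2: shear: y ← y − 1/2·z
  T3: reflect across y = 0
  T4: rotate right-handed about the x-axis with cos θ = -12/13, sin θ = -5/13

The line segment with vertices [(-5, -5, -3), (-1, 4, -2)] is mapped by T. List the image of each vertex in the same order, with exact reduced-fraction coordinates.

image vertices: (-5, -27/13, 31/13), (-1, 56/13, 103/26)

T1 shear: y ← y − 1/2·x: (-5, -5, -3) → (-5, -5/2, -3); (-1, 4, -2) → (-1, 9/2, -2)
T2 shear: y ← y − 1/2·z: (-5, -5/2, -3) → (-5, -1, -3); (-1, 9/2, -2) → (-1, 11/2, -2)
T3 reflect across y = 0: (-5, -1, -3) → (-5, 1, -3); (-1, 11/2, -2) → (-1, -11/2, -2)
T4 rotate right-handed about the x-axis with cos θ = -12/13, sin θ = -5/13: (-5, 1, -3) → (-5, -27/13, 31/13); (-1, -11/2, -2) → (-1, 56/13, 103/26)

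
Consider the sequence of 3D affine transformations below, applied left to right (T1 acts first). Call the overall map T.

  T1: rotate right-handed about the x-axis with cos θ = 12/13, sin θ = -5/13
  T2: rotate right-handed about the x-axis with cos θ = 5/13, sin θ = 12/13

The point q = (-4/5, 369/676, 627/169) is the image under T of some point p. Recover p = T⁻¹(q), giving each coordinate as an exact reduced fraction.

T1 = [1 0 0 0; 0 12/13 5/13 0; 0 -5/13 12/13 0; 0 0 0 1]
T2·T1 = [1 0 0 0; 0 120/169 -119/169 0; 0 119/169 120/169 0; 0 0 0 1]
det M = 1; M⁻¹ = [1 0 0 0; 0 120/169 119/169 0; 0 -119/169 120/169 0; 0 0 0 1]
M⁻¹ · (-4/5, 369/676, 627/169)ᵀ = (-4/5, 3, 9/4)ᵀ

p = (-4/5, 3, 9/4)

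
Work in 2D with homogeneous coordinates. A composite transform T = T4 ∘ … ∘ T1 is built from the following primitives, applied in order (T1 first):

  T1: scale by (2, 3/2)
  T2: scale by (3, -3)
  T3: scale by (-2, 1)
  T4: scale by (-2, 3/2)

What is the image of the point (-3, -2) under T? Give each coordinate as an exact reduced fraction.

T(p) = (-72, 27/2)

T1 scale by (2, 3/2): (-3, -2) → (-6, -3)
T2 scale by (3, -3): (-6, -3) → (-18, 9)
T3 scale by (-2, 1): (-18, 9) → (36, 9)
T4 scale by (-2, 3/2): (36, 9) → (-72, 27/2)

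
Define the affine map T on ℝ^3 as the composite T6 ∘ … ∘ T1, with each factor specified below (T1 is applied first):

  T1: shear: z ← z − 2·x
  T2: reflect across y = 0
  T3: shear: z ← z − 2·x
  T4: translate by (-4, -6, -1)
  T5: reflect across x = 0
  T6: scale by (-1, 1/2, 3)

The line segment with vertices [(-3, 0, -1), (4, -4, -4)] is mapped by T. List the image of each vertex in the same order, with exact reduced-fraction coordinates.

T1 shear: z ← z − 2·x: (-3, 0, -1) → (-3, 0, 5); (4, -4, -4) → (4, -4, -12)
T2 reflect across y = 0: (-3, 0, 5) → (-3, 0, 5); (4, -4, -12) → (4, 4, -12)
T3 shear: z ← z − 2·x: (-3, 0, 5) → (-3, 0, 11); (4, 4, -12) → (4, 4, -20)
T4 translate by (-4, -6, -1): (-3, 0, 11) → (-7, -6, 10); (4, 4, -20) → (0, -2, -21)
T5 reflect across x = 0: (-7, -6, 10) → (7, -6, 10); (0, -2, -21) → (0, -2, -21)
T6 scale by (-1, 1/2, 3): (7, -6, 10) → (-7, -3, 30); (0, -2, -21) → (0, -1, -63)

image vertices: (-7, -3, 30), (0, -1, -63)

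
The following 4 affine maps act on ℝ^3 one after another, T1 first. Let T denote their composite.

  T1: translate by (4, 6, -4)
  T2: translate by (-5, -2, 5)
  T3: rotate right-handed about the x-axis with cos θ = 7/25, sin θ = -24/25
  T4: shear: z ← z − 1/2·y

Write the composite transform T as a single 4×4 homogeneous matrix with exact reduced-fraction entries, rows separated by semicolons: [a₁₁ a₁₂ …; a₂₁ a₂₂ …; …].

T = [1 0 0 -1; 0 7/25 24/25 52/25; 0 -11/10 -1/5 -23/5; 0 0 0 1]

T1 = [1 0 0 4; 0 1 0 6; 0 0 1 -4; 0 0 0 1]
T2·T1 = [1 0 0 -1; 0 1 0 4; 0 0 1 1; 0 0 0 1]
T3·…·T1 = [1 0 0 -1; 0 7/25 24/25 52/25; 0 -24/25 7/25 -89/25; 0 0 0 1]
T4·…·T1 = [1 0 0 -1; 0 7/25 24/25 52/25; 0 -11/10 -1/5 -23/5; 0 0 0 1]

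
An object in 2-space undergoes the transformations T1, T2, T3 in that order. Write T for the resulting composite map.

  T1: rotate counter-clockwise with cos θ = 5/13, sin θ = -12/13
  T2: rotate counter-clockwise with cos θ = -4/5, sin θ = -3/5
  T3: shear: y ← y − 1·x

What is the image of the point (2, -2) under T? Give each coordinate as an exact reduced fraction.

T1 rotate counter-clockwise with cos θ = 5/13, sin θ = -12/13: (2, -2) → (-14/13, -34/13)
T2 rotate counter-clockwise with cos θ = -4/5, sin θ = -3/5: (-14/13, -34/13) → (-46/65, 178/65)
T3 shear: y ← y − 1·x: (-46/65, 178/65) → (-46/65, 224/65)

T(p) = (-46/65, 224/65)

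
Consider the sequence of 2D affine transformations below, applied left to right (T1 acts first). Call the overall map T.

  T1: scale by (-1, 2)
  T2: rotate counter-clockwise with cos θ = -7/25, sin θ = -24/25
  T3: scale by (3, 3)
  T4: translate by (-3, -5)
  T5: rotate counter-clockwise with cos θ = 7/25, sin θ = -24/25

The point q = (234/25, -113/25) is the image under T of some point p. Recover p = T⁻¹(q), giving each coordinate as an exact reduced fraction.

T1 = [-1 0 0; 0 2 0; 0 0 1]
T2·T1 = [7/25 48/25 0; 24/25 -14/25 0; 0 0 1]
T3·…·T1 = [21/25 144/25 0; 72/25 -42/25 0; 0 0 1]
T4·…·T1 = [21/25 144/25 -3; 72/25 -42/25 -5; 0 0 1]
T5·…·T1 = [3 0 -141/25; 0 -6 37/25; 0 0 1]
det M = -18; M⁻¹ = [1/3 0 47/25; 0 -1/6 37/150; 0 0 1]
M⁻¹ · (234/25, -113/25)ᵀ = (5, 1)ᵀ

p = (5, 1)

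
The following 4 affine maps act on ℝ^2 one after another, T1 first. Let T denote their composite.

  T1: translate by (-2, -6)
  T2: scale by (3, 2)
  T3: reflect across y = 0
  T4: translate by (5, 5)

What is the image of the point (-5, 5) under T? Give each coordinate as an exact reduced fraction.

T(p) = (-16, 7)

T1 translate by (-2, -6): (-5, 5) → (-7, -1)
T2 scale by (3, 2): (-7, -1) → (-21, -2)
T3 reflect across y = 0: (-21, -2) → (-21, 2)
T4 translate by (5, 5): (-21, 2) → (-16, 7)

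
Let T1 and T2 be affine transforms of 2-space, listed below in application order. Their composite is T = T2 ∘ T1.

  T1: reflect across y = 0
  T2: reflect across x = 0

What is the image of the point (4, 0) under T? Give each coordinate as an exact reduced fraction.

T(p) = (-4, 0)

T1 reflect across y = 0: (4, 0) → (4, 0)
T2 reflect across x = 0: (4, 0) → (-4, 0)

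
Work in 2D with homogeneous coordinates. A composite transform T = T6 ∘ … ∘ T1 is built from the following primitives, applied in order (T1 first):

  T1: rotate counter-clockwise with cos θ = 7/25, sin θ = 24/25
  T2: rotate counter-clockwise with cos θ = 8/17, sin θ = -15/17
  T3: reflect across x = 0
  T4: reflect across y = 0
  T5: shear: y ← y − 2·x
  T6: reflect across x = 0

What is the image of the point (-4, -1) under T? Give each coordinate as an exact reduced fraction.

T(p) = (-1577/425, -478/85)

T1 rotate counter-clockwise with cos θ = 7/25, sin θ = 24/25: (-4, -1) → (-4/25, -103/25)
T2 rotate counter-clockwise with cos θ = 8/17, sin θ = -15/17: (-4/25, -103/25) → (-1577/425, -764/425)
T3 reflect across x = 0: (-1577/425, -764/425) → (1577/425, -764/425)
T4 reflect across y = 0: (1577/425, -764/425) → (1577/425, 764/425)
T5 shear: y ← y − 2·x: (1577/425, 764/425) → (1577/425, -478/85)
T6 reflect across x = 0: (1577/425, -478/85) → (-1577/425, -478/85)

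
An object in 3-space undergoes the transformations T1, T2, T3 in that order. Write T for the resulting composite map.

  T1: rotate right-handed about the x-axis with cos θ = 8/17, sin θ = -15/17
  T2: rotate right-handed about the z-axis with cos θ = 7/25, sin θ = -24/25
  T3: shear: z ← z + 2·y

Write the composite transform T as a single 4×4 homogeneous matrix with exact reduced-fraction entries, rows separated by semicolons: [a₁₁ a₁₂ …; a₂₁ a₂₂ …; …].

T = [7/25 192/425 72/85 0; -24/25 56/425 21/85 0; -48/25 -263/425 82/85 0; 0 0 0 1]

T1 = [1 0 0 0; 0 8/17 15/17 0; 0 -15/17 8/17 0; 0 0 0 1]
T2·T1 = [7/25 192/425 72/85 0; -24/25 56/425 21/85 0; 0 -15/17 8/17 0; 0 0 0 1]
T3·…·T1 = [7/25 192/425 72/85 0; -24/25 56/425 21/85 0; -48/25 -263/425 82/85 0; 0 0 0 1]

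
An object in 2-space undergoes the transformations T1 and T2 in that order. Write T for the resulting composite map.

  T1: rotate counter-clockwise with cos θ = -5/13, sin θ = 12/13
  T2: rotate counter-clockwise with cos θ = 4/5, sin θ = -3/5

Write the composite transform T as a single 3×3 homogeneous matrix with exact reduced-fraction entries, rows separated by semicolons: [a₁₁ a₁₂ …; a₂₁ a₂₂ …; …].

T1 = [-5/13 -12/13 0; 12/13 -5/13 0; 0 0 1]
T2·T1 = [16/65 -63/65 0; 63/65 16/65 0; 0 0 1]

T = [16/65 -63/65 0; 63/65 16/65 0; 0 0 1]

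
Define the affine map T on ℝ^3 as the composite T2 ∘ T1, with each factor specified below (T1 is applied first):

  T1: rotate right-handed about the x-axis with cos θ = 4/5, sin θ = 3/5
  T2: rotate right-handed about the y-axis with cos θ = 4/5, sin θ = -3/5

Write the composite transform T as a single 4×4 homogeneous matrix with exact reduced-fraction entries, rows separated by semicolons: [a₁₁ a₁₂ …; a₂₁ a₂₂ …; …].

T = [4/5 -9/25 -12/25 0; 0 4/5 -3/5 0; 3/5 12/25 16/25 0; 0 0 0 1]

T1 = [1 0 0 0; 0 4/5 -3/5 0; 0 3/5 4/5 0; 0 0 0 1]
T2·T1 = [4/5 -9/25 -12/25 0; 0 4/5 -3/5 0; 3/5 12/25 16/25 0; 0 0 0 1]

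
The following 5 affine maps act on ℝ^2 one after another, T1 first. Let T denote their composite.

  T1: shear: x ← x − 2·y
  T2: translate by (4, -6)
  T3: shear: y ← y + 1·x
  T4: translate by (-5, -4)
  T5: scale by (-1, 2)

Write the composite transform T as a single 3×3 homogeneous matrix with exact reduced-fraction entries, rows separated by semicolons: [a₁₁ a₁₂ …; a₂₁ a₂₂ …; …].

T1 = [1 -2 0; 0 1 0; 0 0 1]
T2·T1 = [1 -2 4; 0 1 -6; 0 0 1]
T3·…·T1 = [1 -2 4; 1 -1 -2; 0 0 1]
T4·…·T1 = [1 -2 -1; 1 -1 -6; 0 0 1]
T5·…·T1 = [-1 2 1; 2 -2 -12; 0 0 1]

T = [-1 2 1; 2 -2 -12; 0 0 1]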